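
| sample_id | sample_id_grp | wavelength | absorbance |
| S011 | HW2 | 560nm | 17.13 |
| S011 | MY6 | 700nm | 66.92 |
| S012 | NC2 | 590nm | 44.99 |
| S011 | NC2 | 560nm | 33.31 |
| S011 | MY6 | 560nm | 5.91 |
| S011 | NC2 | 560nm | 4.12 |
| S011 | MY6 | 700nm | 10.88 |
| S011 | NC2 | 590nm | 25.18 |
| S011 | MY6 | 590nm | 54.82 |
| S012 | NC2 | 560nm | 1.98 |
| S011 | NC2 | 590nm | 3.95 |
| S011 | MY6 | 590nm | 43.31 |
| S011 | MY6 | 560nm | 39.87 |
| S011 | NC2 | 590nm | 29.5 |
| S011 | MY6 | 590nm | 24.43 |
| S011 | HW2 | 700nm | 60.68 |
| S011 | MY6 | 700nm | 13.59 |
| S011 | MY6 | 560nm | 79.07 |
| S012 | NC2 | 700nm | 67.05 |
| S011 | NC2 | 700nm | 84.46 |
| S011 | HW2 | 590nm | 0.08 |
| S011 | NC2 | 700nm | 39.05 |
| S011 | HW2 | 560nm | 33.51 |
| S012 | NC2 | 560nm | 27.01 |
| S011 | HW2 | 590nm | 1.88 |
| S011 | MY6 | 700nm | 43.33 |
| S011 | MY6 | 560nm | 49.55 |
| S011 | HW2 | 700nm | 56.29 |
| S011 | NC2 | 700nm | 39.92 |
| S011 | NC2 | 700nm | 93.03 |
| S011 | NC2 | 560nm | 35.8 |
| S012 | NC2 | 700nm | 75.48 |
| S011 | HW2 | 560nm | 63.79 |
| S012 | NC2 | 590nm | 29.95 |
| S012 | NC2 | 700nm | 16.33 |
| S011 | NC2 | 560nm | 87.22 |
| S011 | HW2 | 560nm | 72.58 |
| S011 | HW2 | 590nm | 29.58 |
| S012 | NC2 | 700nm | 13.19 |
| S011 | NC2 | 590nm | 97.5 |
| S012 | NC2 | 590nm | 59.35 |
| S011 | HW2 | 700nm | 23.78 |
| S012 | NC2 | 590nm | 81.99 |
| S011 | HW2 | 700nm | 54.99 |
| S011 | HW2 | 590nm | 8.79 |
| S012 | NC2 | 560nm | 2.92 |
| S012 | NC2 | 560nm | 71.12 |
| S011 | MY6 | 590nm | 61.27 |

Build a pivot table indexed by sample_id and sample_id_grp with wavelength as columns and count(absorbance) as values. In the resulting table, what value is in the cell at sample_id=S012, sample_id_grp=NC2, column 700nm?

4

Rows with sample_id=S012, sample_id_grp=NC2 and wavelength=700nm: absorbance values are 67.05, 75.48, 16.33, 13.19.
4 rows match — count = 4.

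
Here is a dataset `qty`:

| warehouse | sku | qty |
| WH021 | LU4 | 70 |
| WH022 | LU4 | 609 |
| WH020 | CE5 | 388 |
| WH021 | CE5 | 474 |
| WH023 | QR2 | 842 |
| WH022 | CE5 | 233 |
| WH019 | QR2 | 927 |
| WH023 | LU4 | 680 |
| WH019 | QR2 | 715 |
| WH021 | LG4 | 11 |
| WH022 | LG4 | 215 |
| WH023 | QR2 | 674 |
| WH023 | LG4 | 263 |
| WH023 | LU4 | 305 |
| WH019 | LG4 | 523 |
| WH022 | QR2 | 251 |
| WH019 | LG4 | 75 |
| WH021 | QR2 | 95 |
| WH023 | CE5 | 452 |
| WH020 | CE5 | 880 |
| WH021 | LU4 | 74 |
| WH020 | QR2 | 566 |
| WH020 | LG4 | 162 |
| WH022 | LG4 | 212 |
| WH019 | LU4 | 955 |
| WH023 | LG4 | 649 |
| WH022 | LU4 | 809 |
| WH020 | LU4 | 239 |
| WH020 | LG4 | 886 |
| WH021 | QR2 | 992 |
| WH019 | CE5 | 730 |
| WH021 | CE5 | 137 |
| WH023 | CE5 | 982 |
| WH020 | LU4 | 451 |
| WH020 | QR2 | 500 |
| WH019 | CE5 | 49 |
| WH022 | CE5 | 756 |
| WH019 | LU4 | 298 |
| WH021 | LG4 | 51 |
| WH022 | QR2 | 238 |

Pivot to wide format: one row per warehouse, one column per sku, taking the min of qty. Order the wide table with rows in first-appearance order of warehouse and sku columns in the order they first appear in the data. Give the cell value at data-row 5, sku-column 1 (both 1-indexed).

With rows in first-appearance order of warehouse, row 5 is warehouse=WH019. sku columns in first-appearance order: LU4, CE5, QR2, LG4; column 1 is LU4.
Long rows with warehouse=WH019, sku=LU4: min(955, 298) = 298.

298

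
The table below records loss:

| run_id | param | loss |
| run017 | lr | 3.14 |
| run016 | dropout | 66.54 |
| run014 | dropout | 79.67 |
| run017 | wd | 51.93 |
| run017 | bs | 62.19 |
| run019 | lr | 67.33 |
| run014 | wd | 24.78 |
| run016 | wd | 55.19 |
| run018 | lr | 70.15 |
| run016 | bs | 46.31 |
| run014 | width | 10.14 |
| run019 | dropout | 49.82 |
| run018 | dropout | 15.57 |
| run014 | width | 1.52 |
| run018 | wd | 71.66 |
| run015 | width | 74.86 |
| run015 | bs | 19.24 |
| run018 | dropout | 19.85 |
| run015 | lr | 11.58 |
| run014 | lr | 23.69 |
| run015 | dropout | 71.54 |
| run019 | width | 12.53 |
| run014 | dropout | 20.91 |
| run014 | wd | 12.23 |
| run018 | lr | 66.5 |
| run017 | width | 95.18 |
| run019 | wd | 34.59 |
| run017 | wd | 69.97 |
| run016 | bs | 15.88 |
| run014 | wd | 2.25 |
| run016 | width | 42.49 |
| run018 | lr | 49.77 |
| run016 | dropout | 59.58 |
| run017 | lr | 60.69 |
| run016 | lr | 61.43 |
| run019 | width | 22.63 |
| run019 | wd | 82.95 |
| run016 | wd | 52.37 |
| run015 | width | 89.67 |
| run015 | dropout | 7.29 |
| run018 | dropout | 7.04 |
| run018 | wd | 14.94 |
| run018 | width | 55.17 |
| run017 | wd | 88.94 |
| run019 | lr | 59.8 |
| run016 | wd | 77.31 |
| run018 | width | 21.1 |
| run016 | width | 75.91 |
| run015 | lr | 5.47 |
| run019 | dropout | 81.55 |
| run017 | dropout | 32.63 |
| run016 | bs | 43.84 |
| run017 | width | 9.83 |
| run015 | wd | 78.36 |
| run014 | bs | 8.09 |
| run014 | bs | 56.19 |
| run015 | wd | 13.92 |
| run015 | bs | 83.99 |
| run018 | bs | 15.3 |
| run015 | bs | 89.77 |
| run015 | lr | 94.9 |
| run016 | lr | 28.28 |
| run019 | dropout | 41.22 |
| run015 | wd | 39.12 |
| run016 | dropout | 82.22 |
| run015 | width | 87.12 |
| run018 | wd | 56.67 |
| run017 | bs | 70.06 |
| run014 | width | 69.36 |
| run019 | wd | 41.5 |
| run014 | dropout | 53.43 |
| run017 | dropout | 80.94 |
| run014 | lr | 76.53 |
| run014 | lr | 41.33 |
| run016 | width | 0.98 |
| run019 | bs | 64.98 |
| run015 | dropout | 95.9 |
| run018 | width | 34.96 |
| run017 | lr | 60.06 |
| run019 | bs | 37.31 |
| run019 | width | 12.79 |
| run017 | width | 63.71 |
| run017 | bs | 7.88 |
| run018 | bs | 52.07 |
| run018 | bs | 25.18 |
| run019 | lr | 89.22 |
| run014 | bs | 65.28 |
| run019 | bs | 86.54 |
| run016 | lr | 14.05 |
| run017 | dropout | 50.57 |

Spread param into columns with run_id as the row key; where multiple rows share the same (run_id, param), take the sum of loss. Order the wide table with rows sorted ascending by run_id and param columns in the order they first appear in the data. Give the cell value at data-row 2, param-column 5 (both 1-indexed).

With rows sorted ascending by run_id, row 2 is run_id=run015. param columns in first-appearance order: lr, dropout, wd, bs, width; column 5 is width.
Long rows with run_id=run015, param=width: 74.86 + 89.67 + 87.12 = 251.65.

251.65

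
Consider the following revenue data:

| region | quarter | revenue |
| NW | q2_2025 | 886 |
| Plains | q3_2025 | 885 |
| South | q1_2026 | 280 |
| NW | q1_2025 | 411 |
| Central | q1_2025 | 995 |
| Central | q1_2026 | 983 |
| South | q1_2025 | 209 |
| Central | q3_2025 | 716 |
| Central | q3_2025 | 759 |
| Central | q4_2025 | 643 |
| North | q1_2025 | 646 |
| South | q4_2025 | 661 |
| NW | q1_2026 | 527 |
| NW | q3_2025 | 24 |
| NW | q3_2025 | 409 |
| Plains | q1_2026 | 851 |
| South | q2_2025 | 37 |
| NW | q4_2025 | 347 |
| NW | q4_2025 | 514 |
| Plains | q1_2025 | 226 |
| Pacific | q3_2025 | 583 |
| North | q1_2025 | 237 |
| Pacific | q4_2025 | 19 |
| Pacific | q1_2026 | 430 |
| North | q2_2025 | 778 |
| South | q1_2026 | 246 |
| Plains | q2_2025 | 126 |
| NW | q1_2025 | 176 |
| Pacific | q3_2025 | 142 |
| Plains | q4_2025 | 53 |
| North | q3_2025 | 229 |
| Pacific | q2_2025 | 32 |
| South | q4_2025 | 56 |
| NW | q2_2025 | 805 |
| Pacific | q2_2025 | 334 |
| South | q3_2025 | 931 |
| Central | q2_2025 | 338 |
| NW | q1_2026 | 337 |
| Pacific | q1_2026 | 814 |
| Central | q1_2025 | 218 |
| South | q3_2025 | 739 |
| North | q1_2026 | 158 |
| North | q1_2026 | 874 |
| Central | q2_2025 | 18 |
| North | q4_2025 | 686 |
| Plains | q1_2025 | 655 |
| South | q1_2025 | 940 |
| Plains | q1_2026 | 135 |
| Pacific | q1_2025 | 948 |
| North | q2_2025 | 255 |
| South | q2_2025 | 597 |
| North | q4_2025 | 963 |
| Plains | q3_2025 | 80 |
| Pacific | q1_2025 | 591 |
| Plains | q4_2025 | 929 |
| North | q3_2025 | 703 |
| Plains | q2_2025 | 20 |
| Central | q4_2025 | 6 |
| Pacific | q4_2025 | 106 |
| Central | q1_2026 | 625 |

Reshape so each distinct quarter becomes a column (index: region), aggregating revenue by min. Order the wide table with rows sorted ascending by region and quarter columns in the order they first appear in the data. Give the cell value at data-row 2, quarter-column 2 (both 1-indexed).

24

With rows sorted ascending by region, row 2 is region=NW. quarter columns in first-appearance order: q2_2025, q3_2025, q1_2026, q1_2025, q4_2025; column 2 is q3_2025.
Long rows with region=NW, quarter=q3_2025: min(24, 409) = 24.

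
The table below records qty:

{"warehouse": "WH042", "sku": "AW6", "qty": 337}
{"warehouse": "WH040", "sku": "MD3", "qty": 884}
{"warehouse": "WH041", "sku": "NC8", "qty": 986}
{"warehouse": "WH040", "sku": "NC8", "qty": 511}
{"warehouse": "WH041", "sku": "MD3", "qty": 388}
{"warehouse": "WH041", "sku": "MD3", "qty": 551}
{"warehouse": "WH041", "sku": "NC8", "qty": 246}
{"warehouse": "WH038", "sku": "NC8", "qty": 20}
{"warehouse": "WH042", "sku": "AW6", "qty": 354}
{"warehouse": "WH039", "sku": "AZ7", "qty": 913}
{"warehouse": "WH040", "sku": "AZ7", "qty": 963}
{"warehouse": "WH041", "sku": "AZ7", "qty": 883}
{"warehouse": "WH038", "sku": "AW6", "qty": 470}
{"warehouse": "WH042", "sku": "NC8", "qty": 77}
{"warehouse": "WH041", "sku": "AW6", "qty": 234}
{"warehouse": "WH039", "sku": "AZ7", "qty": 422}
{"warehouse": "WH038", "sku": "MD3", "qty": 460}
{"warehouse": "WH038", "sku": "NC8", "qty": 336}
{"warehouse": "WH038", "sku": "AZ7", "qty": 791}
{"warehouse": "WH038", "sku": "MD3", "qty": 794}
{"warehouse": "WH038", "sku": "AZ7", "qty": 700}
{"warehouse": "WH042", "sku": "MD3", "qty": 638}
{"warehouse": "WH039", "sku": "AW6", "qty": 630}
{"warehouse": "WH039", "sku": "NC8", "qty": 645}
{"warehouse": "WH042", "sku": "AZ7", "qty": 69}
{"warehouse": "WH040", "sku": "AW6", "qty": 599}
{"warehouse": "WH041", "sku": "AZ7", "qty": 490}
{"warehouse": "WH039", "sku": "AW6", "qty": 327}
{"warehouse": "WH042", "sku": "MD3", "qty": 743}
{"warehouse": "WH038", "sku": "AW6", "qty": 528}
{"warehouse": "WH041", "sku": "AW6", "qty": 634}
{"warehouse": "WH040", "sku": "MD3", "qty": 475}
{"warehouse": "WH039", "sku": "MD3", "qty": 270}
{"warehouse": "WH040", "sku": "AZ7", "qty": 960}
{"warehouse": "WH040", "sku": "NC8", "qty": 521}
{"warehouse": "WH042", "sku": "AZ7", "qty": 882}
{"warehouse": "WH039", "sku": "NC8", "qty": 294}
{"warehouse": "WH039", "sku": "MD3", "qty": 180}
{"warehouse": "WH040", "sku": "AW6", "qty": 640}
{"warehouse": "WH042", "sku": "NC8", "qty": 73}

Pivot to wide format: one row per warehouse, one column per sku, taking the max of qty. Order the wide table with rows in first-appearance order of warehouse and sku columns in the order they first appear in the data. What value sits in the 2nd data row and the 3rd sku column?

521

With rows in first-appearance order of warehouse, row 2 is warehouse=WH040. sku columns in first-appearance order: AW6, MD3, NC8, AZ7; column 3 is NC8.
Long rows with warehouse=WH040, sku=NC8: max(511, 521) = 521.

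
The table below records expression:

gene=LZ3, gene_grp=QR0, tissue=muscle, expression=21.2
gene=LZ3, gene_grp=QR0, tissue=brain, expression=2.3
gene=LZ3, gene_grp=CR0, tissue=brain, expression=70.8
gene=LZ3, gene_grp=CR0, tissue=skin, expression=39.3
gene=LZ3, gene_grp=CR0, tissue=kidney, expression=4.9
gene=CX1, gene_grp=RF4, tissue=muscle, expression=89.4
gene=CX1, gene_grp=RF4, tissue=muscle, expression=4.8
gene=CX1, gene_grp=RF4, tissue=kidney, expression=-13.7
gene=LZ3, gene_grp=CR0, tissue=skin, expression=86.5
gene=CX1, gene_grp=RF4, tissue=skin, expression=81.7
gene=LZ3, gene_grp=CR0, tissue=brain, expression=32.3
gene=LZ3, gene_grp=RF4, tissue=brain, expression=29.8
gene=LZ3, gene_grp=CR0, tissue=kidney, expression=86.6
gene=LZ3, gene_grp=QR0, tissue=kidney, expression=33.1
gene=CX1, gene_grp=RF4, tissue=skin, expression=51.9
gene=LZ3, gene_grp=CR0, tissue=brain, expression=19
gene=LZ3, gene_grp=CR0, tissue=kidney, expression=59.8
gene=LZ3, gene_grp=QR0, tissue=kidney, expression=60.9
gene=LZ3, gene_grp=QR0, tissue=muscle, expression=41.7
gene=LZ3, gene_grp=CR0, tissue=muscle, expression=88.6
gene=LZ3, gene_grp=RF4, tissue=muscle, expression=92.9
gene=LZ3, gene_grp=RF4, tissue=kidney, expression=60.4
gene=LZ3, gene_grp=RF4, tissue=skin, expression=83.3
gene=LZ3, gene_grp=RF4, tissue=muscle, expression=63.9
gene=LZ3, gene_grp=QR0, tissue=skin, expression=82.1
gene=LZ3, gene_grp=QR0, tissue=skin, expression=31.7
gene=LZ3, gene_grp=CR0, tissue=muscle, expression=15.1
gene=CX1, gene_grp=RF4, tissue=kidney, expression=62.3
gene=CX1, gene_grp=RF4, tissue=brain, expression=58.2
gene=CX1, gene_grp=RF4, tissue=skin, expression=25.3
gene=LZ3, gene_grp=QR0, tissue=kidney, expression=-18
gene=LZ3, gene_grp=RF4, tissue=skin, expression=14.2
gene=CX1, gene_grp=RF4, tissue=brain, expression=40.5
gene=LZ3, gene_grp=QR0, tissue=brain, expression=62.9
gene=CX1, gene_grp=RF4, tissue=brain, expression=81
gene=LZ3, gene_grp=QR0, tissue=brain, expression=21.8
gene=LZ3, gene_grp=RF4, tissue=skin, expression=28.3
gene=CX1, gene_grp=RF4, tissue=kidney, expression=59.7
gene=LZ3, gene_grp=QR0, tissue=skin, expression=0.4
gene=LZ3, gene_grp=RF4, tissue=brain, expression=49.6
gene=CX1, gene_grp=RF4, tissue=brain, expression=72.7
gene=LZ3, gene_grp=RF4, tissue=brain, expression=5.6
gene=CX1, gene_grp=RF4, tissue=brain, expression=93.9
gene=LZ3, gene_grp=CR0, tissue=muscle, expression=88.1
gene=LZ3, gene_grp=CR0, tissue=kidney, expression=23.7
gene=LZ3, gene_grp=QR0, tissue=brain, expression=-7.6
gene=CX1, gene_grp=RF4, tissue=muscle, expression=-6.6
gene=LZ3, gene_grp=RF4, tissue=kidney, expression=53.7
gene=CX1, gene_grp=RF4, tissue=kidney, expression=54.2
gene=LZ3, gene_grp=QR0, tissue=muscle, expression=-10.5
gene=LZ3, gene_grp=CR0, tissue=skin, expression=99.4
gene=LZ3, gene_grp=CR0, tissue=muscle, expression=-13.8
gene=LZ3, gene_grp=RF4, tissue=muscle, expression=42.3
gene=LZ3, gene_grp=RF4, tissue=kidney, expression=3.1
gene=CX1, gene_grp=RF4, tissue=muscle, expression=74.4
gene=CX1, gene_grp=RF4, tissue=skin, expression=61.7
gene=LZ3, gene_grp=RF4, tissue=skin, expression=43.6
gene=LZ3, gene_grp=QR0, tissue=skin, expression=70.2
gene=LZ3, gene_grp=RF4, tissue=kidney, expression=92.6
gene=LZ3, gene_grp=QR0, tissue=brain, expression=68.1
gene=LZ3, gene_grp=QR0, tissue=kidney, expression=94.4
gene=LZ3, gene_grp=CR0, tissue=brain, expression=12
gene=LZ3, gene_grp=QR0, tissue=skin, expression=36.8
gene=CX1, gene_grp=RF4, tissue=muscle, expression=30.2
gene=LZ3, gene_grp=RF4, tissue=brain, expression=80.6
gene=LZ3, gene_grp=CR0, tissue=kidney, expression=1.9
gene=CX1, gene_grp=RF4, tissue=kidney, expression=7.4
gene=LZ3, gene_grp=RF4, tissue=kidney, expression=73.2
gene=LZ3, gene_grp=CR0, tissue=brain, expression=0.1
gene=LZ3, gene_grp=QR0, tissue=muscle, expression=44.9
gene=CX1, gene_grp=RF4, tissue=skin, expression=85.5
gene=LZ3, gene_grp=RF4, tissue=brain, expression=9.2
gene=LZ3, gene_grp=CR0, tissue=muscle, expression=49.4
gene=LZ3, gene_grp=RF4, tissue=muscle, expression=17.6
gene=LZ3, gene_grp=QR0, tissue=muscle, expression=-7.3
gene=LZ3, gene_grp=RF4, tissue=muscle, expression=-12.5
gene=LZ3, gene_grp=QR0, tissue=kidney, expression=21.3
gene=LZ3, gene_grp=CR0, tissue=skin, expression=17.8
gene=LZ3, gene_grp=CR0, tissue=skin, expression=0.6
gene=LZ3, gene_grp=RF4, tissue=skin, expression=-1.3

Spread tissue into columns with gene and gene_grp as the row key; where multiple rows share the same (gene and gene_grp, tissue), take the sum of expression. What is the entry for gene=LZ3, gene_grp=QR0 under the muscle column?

90

Rows with gene=LZ3, gene_grp=QR0 and tissue=muscle: expression values are 21.2, 41.7, -10.5, 44.9, -7.3.
21.2 + 41.7 + -10.5 + 44.9 + -7.3 = 90.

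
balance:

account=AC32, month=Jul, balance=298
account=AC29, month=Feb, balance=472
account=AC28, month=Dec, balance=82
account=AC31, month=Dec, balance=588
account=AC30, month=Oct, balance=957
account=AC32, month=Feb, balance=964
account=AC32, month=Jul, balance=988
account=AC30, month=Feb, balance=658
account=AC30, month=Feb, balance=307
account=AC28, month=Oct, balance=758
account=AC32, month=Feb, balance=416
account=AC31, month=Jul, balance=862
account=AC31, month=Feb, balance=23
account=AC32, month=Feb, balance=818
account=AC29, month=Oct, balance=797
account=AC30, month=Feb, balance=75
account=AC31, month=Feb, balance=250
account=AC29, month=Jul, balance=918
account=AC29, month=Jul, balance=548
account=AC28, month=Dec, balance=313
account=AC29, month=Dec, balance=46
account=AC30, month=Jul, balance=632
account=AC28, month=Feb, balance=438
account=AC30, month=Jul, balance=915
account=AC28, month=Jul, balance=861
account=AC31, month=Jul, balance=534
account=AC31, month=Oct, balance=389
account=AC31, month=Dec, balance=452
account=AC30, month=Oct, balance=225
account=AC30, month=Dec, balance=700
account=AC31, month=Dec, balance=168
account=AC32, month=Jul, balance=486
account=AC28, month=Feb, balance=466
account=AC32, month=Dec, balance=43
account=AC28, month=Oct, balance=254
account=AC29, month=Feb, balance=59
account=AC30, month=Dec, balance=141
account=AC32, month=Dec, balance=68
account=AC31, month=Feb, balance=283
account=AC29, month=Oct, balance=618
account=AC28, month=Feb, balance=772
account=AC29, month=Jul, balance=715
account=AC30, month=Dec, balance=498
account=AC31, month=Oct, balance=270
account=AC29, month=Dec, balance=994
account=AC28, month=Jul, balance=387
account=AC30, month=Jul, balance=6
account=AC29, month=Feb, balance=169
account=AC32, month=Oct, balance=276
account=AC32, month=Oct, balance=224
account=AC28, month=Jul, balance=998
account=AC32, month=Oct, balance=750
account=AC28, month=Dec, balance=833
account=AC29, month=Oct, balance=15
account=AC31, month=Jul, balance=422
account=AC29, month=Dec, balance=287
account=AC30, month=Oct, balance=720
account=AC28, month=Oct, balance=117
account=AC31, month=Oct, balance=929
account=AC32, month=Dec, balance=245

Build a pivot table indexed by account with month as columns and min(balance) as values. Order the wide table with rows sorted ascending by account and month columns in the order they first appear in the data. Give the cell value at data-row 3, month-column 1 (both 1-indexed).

6

With rows sorted ascending by account, row 3 is account=AC30. month columns in first-appearance order: Jul, Feb, Dec, Oct; column 1 is Jul.
Long rows with account=AC30, month=Jul: min(632, 915, 6) = 6.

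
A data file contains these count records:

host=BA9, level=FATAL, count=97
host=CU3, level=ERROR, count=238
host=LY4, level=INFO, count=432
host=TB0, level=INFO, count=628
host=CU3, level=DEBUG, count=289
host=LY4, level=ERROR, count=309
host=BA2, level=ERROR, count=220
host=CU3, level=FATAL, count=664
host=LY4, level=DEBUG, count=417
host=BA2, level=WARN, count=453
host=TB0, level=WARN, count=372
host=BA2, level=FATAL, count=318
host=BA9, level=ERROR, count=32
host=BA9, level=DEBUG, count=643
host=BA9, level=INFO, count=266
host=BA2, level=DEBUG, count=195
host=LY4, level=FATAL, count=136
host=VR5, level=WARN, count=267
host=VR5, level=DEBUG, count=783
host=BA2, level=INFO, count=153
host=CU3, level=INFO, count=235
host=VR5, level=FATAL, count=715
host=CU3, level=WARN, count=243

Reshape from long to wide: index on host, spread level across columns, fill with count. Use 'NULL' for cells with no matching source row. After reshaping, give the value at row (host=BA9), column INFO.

The long row with host=BA9, level=INFO has count=266.

266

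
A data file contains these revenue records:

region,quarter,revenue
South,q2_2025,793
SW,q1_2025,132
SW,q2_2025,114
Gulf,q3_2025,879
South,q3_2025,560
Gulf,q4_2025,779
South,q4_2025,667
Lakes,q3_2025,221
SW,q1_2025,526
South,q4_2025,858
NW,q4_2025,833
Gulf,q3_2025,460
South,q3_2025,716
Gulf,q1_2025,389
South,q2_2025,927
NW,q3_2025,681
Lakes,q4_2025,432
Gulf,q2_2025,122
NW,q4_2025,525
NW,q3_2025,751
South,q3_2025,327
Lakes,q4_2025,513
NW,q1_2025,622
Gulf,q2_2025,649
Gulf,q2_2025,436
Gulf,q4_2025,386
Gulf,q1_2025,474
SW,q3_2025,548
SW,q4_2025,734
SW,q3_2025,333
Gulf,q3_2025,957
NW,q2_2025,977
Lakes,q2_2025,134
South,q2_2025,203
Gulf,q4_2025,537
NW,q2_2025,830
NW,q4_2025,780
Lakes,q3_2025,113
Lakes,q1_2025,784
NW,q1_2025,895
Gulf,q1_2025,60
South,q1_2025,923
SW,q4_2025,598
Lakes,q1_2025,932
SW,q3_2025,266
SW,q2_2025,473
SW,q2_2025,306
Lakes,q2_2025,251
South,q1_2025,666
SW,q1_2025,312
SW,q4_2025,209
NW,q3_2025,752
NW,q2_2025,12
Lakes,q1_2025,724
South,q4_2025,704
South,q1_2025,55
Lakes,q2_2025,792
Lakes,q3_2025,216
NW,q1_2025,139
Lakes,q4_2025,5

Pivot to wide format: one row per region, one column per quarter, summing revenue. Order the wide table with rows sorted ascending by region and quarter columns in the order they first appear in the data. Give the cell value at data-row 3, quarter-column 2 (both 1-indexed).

With rows sorted ascending by region, row 3 is region=NW. quarter columns in first-appearance order: q2_2025, q1_2025, q3_2025, q4_2025; column 2 is q1_2025.
Long rows with region=NW, quarter=q1_2025: 622 + 895 + 139 = 1656.

1656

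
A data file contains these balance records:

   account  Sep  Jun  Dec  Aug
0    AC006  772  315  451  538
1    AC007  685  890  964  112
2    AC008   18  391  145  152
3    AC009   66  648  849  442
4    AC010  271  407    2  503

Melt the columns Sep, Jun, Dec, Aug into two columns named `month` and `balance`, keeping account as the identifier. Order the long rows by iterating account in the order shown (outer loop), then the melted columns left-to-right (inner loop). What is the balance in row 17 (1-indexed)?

20 rows total (5 × 4). Row 17: index ⌊(17-1)/4⌋ = 4 into account → AC010; (17-1) mod 4 = 0 into the melted columns → Sep.
So row 17 is (AC010, Sep, 271); balance = 271.

271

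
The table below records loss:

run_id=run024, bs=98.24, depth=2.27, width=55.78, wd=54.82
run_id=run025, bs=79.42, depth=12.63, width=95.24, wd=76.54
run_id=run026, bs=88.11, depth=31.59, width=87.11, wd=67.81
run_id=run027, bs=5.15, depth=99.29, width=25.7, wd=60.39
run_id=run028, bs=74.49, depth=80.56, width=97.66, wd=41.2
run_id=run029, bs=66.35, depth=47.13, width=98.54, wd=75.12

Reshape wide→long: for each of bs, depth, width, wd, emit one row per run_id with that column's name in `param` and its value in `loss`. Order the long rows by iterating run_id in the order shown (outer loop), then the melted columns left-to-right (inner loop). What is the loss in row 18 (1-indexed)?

80.56

24 rows total (6 × 4). Row 18: index ⌊(18-1)/4⌋ = 4 into run_id → run028; (18-1) mod 4 = 1 into the melted columns → depth.
So row 18 is (run028, depth, 80.56); loss = 80.56.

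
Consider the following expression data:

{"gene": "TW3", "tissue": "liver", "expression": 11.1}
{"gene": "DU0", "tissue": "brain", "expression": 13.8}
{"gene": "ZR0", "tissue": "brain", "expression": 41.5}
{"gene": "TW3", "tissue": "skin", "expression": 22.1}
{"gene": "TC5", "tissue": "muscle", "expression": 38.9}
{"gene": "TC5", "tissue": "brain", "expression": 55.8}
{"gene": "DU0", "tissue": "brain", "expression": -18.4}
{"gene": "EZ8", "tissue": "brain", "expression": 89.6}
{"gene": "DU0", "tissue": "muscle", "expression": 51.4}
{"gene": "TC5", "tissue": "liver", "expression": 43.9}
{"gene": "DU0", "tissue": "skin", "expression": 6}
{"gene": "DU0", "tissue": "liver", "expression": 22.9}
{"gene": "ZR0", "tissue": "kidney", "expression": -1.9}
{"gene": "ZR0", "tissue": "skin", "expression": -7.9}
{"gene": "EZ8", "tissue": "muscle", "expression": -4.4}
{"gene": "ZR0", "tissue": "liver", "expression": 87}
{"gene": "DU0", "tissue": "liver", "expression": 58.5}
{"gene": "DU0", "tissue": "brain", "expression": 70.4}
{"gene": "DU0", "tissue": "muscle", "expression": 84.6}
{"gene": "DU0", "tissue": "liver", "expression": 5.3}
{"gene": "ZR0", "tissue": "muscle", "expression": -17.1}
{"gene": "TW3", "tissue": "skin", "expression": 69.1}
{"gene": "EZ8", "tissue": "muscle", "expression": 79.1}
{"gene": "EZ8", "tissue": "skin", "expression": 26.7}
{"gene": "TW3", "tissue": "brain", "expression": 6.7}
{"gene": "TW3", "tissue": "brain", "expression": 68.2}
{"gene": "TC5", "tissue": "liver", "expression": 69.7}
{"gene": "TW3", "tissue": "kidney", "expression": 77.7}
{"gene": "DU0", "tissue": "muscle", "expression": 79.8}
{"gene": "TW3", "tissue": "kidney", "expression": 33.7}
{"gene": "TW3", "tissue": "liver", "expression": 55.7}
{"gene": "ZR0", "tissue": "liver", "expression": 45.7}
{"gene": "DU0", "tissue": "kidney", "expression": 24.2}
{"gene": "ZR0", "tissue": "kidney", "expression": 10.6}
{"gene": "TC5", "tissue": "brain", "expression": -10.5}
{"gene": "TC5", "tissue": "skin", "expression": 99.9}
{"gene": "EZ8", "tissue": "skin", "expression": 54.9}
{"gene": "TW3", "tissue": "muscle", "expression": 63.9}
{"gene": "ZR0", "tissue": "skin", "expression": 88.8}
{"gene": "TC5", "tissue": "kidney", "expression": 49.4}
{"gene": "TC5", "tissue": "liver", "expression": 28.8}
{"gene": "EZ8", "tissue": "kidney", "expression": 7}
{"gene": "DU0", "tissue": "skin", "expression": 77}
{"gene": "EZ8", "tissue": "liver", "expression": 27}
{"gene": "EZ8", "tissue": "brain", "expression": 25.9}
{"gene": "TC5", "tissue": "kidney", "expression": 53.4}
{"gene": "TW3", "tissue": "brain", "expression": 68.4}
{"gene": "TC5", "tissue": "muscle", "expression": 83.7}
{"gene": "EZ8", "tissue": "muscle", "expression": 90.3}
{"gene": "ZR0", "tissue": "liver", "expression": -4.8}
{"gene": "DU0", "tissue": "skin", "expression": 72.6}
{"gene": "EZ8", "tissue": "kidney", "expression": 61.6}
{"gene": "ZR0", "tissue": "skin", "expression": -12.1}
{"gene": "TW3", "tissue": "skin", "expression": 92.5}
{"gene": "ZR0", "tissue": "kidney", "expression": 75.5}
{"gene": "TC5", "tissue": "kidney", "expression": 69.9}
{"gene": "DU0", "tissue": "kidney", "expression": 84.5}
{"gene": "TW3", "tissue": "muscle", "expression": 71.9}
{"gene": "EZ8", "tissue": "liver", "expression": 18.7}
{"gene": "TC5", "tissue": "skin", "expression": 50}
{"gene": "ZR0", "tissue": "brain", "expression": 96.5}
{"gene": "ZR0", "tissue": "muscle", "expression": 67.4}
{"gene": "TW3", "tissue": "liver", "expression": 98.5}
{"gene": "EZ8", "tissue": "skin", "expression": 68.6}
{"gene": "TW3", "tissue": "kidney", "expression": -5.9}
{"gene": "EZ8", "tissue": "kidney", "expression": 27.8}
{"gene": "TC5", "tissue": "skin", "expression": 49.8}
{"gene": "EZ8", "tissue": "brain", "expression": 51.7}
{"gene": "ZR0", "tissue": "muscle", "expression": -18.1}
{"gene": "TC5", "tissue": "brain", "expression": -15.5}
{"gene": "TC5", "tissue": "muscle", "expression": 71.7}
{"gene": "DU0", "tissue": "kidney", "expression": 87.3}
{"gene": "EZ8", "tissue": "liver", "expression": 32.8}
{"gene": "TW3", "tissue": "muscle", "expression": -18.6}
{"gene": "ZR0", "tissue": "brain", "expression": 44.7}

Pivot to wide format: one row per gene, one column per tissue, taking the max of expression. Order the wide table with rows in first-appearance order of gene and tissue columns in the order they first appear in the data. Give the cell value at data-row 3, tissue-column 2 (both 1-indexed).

With rows in first-appearance order of gene, row 3 is gene=ZR0. tissue columns in first-appearance order: liver, brain, skin, muscle, kidney; column 2 is brain.
Long rows with gene=ZR0, tissue=brain: max(41.5, 96.5, 44.7) = 96.5.

96.5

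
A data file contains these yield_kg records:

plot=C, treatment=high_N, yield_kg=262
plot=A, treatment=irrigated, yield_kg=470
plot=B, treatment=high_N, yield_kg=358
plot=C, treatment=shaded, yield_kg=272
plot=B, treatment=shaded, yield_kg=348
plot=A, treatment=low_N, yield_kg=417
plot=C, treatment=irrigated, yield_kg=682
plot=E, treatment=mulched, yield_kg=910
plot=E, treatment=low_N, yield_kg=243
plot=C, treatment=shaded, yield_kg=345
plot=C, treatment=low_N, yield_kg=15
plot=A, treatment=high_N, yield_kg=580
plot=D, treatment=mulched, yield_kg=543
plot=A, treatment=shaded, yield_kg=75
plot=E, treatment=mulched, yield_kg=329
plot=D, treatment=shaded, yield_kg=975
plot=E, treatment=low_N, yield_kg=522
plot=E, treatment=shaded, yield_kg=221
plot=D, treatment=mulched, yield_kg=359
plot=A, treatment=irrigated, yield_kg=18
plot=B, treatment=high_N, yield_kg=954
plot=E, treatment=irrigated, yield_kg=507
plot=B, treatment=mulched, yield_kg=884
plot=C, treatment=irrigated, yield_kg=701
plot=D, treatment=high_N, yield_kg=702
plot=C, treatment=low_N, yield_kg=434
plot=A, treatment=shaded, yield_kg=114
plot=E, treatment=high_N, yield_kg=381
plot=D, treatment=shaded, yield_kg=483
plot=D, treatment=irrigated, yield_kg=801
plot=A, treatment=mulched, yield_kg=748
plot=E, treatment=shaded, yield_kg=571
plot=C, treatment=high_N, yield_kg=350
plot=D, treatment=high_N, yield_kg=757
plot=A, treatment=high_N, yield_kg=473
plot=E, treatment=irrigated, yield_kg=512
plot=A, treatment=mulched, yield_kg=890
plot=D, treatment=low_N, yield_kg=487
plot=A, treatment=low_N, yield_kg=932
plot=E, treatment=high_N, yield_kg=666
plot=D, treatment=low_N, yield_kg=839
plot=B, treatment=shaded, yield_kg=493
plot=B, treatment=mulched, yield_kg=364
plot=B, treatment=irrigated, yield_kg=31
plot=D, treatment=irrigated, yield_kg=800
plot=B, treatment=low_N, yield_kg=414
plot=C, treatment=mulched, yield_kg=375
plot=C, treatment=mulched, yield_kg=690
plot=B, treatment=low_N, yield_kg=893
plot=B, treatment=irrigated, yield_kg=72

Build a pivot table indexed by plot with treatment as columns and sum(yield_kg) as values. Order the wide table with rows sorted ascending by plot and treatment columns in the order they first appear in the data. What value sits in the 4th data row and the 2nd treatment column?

1601

With rows sorted ascending by plot, row 4 is plot=D. treatment columns in first-appearance order: high_N, irrigated, shaded, low_N, mulched; column 2 is irrigated.
Long rows with plot=D, treatment=irrigated: 801 + 800 = 1601.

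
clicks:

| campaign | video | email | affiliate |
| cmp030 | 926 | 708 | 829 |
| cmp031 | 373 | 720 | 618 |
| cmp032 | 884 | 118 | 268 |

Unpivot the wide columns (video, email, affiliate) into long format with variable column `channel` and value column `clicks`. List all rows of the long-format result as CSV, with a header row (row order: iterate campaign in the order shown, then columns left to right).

Each (campaign, column) pair becomes one row: 3 × 3 = 9 rows.
For example, (cmp030, video) → clicks=926.

campaign,channel,clicks
cmp030,video,926
cmp030,email,708
cmp030,affiliate,829
cmp031,video,373
cmp031,email,720
cmp031,affiliate,618
cmp032,video,884
cmp032,email,118
cmp032,affiliate,268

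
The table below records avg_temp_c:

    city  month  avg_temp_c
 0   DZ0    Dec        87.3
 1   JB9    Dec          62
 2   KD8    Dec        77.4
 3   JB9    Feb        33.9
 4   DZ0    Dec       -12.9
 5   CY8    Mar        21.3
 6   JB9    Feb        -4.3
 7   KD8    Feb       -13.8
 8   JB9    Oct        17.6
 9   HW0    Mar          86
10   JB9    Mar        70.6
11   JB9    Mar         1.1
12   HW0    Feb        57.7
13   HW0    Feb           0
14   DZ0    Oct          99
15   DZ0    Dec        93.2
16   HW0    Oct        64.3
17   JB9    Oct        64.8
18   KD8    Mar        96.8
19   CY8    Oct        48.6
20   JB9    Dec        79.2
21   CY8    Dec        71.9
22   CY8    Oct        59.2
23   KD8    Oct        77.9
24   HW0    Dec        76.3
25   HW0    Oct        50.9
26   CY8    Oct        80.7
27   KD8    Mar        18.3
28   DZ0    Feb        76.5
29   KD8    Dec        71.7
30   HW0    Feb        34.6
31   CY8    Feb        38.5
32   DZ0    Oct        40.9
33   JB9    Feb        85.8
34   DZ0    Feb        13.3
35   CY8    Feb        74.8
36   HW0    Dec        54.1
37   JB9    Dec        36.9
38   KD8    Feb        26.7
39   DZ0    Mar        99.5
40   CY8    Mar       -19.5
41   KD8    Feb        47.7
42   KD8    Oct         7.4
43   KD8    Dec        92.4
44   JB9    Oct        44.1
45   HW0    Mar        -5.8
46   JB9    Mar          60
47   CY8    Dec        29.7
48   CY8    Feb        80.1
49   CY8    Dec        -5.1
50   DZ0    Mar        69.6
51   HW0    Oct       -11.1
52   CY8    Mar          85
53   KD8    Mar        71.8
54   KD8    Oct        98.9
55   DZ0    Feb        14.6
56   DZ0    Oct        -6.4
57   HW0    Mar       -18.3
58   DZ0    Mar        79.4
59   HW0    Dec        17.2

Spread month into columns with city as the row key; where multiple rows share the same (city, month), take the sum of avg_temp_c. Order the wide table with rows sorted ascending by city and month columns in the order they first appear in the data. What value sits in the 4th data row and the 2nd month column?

With rows sorted ascending by city, row 4 is city=JB9. month columns in first-appearance order: Dec, Feb, Mar, Oct; column 2 is Feb.
Long rows with city=JB9, month=Feb: 33.9 + -4.3 + 85.8 = 115.4.

115.4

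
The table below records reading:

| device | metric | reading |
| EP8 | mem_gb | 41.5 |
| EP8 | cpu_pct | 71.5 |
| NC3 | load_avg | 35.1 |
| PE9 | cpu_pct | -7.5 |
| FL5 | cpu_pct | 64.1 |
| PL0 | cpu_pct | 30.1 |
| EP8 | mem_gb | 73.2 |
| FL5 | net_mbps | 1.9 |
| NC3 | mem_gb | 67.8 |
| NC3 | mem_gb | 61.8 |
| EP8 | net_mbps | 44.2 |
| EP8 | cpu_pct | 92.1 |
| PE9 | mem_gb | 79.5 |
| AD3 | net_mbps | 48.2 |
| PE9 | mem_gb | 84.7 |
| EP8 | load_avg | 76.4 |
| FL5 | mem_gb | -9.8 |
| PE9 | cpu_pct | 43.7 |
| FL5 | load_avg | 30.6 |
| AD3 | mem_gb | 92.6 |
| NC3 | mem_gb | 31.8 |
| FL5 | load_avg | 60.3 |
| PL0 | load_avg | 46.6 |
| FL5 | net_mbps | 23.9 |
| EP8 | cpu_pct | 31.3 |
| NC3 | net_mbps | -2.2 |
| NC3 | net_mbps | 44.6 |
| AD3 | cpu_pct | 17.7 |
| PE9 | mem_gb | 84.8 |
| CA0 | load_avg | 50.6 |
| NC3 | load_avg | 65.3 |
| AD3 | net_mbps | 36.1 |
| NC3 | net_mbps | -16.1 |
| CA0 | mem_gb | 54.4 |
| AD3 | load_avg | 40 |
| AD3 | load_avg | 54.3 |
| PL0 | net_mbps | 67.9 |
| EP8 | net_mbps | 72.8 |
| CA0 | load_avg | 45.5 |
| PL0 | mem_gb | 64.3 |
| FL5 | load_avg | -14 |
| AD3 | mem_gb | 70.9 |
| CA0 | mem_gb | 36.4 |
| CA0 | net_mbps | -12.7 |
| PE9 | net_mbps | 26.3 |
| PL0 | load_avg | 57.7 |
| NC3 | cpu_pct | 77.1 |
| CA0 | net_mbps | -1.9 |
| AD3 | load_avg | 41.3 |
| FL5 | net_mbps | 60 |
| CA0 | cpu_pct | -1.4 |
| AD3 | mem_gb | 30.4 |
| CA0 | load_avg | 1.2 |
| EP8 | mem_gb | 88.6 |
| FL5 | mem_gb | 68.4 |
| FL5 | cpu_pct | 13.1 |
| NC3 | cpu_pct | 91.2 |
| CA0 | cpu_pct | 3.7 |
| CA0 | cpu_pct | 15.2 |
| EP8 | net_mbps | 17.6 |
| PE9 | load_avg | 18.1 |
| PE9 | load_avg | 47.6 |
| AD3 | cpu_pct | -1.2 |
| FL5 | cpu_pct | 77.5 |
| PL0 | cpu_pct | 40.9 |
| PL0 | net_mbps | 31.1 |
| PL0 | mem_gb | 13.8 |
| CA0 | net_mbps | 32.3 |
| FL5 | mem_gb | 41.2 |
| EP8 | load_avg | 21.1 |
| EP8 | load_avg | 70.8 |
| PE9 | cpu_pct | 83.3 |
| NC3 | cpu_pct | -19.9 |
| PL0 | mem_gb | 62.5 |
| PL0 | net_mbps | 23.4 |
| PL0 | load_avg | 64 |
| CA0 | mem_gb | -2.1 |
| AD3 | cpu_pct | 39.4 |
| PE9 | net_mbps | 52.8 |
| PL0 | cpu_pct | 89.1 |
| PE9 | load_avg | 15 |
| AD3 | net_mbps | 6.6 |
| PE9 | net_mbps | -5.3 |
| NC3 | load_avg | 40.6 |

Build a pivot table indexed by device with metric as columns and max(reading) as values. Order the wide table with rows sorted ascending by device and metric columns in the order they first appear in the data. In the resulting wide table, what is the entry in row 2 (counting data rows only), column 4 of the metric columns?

With rows sorted ascending by device, row 2 is device=CA0. metric columns in first-appearance order: mem_gb, cpu_pct, load_avg, net_mbps; column 4 is net_mbps.
Long rows with device=CA0, metric=net_mbps: max(-12.7, -1.9, 32.3) = 32.3.

32.3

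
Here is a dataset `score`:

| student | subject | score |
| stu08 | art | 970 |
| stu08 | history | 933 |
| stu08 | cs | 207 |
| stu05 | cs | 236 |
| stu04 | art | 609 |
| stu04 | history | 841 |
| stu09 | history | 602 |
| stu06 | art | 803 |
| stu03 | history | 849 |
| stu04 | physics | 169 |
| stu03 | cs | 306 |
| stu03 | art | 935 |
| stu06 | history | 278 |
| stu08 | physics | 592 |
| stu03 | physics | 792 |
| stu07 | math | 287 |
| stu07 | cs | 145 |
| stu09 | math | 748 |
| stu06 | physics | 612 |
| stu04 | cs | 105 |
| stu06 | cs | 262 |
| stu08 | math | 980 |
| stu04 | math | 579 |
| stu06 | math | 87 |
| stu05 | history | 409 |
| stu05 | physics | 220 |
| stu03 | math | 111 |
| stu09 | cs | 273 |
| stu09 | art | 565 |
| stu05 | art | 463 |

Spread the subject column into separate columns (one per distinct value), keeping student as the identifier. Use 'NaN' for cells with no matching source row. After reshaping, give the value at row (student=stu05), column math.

No long-format row has student=stu05 and subject=math, so the cell is NaN.

NaN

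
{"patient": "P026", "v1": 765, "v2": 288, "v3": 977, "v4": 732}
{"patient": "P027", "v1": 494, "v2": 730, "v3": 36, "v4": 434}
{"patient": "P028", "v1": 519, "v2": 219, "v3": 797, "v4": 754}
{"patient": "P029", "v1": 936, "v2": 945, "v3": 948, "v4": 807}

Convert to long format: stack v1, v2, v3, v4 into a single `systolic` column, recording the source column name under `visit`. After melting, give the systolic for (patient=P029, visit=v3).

948

Unpivoting turns each (patient, wide-column) pair into one long row.
The wide cell at row P029, column v3 holds 948, so the long row (P029, v3) has systolic=948.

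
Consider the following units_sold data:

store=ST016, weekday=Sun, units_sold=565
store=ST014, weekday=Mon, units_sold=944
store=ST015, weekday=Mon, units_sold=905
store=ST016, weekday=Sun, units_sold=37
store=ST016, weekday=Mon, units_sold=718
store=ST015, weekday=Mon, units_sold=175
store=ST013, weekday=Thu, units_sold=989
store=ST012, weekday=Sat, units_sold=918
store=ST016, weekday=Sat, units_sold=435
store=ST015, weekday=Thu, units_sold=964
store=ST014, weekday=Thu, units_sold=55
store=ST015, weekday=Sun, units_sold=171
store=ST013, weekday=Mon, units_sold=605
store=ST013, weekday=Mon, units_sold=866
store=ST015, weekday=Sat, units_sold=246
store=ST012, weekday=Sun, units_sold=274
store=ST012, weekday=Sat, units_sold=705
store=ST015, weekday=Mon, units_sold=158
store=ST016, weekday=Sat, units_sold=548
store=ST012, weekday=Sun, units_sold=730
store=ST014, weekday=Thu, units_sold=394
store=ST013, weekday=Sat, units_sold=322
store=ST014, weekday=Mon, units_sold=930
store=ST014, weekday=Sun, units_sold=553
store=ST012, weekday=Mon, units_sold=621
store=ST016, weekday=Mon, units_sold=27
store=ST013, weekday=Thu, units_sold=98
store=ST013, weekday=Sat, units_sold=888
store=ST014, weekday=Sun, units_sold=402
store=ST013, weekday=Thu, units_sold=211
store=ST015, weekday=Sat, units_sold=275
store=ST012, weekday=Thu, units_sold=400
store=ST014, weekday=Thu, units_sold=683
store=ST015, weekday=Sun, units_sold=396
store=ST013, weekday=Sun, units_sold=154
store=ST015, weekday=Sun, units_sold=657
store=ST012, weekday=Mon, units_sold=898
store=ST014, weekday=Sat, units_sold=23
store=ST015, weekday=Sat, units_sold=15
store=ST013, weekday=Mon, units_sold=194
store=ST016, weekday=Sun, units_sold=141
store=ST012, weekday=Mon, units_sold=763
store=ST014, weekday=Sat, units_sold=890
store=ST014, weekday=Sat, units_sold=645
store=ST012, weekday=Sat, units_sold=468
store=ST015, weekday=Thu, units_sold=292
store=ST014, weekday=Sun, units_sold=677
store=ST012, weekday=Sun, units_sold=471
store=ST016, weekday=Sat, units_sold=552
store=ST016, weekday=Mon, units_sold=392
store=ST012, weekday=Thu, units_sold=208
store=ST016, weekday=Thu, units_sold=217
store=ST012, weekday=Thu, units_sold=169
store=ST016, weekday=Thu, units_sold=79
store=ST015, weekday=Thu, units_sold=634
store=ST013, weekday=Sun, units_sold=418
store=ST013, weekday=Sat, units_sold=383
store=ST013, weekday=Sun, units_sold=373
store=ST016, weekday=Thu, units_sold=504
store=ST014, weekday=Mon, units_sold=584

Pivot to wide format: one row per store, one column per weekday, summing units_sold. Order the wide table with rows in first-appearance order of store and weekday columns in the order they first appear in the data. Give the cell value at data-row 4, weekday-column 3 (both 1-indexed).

With rows in first-appearance order of store, row 4 is store=ST013. weekday columns in first-appearance order: Sun, Mon, Thu, Sat; column 3 is Thu.
Long rows with store=ST013, weekday=Thu: 989 + 98 + 211 = 1298.

1298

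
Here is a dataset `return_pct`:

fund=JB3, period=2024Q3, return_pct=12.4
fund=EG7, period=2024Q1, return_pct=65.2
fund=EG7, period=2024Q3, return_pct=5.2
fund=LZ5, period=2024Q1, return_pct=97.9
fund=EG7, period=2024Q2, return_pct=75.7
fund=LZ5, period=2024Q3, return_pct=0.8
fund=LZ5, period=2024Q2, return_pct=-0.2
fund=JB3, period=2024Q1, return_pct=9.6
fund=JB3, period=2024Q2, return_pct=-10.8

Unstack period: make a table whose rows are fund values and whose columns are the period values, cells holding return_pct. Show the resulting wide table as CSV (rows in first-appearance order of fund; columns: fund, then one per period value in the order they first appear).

fund,2024Q3,2024Q1,2024Q2
JB3,12.4,9.6,-10.8
EG7,5.2,65.2,75.7
LZ5,0.8,97.9,-0.2

Columns: fund plus the 3 distinct period values (2024Q3, 2024Q1, 2024Q2).
For example, row JB3 column 2024Q3 takes return_pct=12.4 from the long row (JB3, 2024Q3).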